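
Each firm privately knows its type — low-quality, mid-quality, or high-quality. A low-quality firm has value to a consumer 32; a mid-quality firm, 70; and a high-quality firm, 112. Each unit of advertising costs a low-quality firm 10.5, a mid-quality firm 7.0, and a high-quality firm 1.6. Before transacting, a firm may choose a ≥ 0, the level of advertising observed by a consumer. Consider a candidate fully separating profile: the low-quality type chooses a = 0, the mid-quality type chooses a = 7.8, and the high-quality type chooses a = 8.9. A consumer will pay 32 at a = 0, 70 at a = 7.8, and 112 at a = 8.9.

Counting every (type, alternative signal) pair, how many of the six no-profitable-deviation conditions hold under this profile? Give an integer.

4

High-quality (own payoff 112 − 1.6×8.9 = 97.76): to a=0 gives 32 → no gain ✓; to a=7.8 gives 70 − 1.6×7.8 = 57.52 → no gain ✓.
Mid-quality (own payoff 70 − 7.0×7.8 = 15.4): to a=0 gives 32 → profitable ✗; to a=8.9 gives 112 − 7.0×8.9 = 49.7 → profitable ✗.
Low-quality (own payoff 32): to a=7.8 gives 70 − 10.5×7.8 = -11.9 → no gain ✓; to a=8.9 gives 112 − 10.5×8.9 = 18.55 → no gain ✓.
4 of the 6 constraints hold; not an equilibrium.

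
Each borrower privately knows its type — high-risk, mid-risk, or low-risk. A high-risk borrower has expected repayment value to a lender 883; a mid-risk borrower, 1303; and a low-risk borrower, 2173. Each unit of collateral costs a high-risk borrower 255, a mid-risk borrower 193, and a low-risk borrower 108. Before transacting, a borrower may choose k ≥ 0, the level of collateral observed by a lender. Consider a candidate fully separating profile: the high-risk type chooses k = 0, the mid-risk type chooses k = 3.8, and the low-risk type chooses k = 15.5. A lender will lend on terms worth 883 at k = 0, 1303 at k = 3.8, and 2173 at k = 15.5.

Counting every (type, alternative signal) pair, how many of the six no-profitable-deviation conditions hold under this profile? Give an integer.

3

Mid-risk (own payoff 1303 − 193×3.8 = 569.6): to k=0 gives 883 → profitable ✗; to k=15.5 gives 2173 − 193×15.5 = -818.5 → no gain ✓.
High-risk (own payoff 883): to k=3.8 gives 1303 − 255×3.8 = 334 → no gain ✓; to k=15.5 gives 2173 − 255×15.5 = -1779.5 → no gain ✓.
Low-risk (own payoff 2173 − 108×15.5 = 499): to k=0 gives 883 → profitable ✗; to k=3.8 gives 1303 − 108×3.8 = 892.6 → profitable ✗.
3 of the 6 constraints hold; not an equilibrium.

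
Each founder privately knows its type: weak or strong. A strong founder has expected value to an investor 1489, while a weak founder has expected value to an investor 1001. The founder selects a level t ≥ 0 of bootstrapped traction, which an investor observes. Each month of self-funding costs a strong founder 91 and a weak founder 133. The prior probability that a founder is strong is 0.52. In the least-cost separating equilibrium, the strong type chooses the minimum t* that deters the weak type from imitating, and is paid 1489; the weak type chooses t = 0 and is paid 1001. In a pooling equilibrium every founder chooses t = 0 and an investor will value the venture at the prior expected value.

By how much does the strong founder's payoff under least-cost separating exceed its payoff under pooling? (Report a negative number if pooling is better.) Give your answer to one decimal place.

-99.7

Least-cost separating signal: t* solves 1001 = 1489 − 133·t*, so t* = (1489 − 1001)/133 ≈ 3.6692.
Strong type's separating payoff: 1489 − 91 × t* = 1489 − 91 × (1489 − 1001)/133 = 1489 − 44408/133 ≈ 1155.105.
Pooling payoff: 0.52 × 1489 + 0.48 × 1001 = 1254.76.
Difference: 1155.105 − 1254.76 = -99.655, i.e. -99.7 to one decimal place.
The strong type would prefer the pooling outcome.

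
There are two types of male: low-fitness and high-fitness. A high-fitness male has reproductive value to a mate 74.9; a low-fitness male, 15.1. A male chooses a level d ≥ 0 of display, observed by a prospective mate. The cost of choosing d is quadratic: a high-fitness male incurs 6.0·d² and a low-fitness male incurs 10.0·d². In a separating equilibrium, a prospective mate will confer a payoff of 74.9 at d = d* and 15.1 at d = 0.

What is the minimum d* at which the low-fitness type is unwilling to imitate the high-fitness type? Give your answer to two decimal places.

The low-fitness type at d = 0 receives 15.1; imitating at d* yields 74.9 − 10.0·d*².
Indifference: 15.1 = 74.9 − 10.0·d*², so d*² = (74.9 − 15.1) / 10.0 = 5.98.
d* = √5.98 ≈ 2.45.

2.45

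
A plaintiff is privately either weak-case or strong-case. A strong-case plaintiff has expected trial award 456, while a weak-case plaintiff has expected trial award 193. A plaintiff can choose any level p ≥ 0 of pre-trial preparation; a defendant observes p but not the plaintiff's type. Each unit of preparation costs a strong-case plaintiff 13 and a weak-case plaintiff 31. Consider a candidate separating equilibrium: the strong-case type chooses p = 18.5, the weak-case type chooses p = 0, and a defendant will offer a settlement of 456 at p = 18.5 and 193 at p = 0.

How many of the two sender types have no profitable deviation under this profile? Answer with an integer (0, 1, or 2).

2

Weak-case type: stay at 0 → 193; mimic → 456 − 31 × 18.5 = -117.5. IC holds (193 ≥ -117.5).
Strong-case type: signal → 456 − 13 × 18.5 = 215.5; deviate to 0 → 193. IC holds (215.5 ≥ 193).
2 of 2 constraints hold, so this is a separating equilibrium.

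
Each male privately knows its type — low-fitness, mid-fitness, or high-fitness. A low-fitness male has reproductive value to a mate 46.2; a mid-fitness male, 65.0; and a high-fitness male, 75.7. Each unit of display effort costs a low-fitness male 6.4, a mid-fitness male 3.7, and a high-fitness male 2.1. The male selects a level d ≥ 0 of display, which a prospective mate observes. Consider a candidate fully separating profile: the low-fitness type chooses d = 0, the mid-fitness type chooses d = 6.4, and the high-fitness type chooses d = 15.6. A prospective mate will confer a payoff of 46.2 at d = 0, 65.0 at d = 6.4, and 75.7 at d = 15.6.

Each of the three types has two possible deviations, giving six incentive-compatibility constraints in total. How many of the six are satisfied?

3

Mid-fitness (own payoff 65.0 − 3.7×6.4 = 41.32): to d=0 gives 46.2 → profitable ✗; to d=15.6 gives 75.7 − 3.7×15.6 = 17.98 → no gain ✓.
High-fitness (own payoff 75.7 − 2.1×15.6 = 42.94): to d=0 gives 46.2 → profitable ✗; to d=6.4 gives 65.0 − 2.1×6.4 = 51.56 → profitable ✗.
Low-fitness (own payoff 46.2): to d=6.4 gives 65.0 − 6.4×6.4 = 24.04 → no gain ✓; to d=15.6 gives 75.7 − 6.4×15.6 = -24.14 → no gain ✓.
3 of the 6 constraints hold; not an equilibrium.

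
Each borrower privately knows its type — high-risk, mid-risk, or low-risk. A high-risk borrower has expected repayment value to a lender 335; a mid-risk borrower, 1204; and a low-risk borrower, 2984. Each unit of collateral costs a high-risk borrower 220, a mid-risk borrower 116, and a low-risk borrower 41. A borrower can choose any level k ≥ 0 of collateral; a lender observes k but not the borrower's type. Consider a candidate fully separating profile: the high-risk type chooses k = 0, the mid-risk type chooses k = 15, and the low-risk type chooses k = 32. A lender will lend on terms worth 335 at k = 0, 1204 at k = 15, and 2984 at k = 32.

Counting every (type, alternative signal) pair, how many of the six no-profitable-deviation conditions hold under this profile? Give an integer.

5

High-risk (own payoff 335): to k=15 gives 1204 − 220×15 = -2096 → no gain ✓; to k=32 gives 2984 − 220×32 = -4056 → no gain ✓.
Mid-risk (own payoff 1204 − 116×15 = -536): to k=0 gives 335 → profitable ✗; to k=32 gives 2984 − 116×32 = -728 → no gain ✓.
Low-risk (own payoff 2984 − 41×32 = 1672): to k=0 gives 335 → no gain ✓; to k=15 gives 1204 − 41×15 = 589 → no gain ✓.
5 of the 6 constraints hold; not an equilibrium.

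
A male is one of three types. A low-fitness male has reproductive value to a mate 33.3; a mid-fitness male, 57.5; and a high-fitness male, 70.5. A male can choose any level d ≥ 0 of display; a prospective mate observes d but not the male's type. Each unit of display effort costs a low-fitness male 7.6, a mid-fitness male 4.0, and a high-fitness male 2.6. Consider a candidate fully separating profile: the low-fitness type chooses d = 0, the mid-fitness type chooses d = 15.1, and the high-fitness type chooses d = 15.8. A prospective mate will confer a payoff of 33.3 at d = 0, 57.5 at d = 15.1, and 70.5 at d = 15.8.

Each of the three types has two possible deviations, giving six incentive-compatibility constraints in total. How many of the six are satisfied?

Mid-fitness (own payoff 57.5 − 4.0×15.1 = -2.9): to d=0 gives 33.3 → profitable ✗; to d=15.8 gives 70.5 − 4.0×15.8 = 7.3 → profitable ✗.
High-fitness (own payoff 70.5 − 2.6×15.8 = 29.42): to d=0 gives 33.3 → profitable ✗; to d=15.1 gives 57.5 − 2.6×15.1 = 18.24 → no gain ✓.
Low-fitness (own payoff 33.3): to d=15.1 gives 57.5 − 7.6×15.1 = -57.26 → no gain ✓; to d=15.8 gives 70.5 − 7.6×15.8 = -49.58 → no gain ✓.
3 of the 6 constraints hold; not an equilibrium.

3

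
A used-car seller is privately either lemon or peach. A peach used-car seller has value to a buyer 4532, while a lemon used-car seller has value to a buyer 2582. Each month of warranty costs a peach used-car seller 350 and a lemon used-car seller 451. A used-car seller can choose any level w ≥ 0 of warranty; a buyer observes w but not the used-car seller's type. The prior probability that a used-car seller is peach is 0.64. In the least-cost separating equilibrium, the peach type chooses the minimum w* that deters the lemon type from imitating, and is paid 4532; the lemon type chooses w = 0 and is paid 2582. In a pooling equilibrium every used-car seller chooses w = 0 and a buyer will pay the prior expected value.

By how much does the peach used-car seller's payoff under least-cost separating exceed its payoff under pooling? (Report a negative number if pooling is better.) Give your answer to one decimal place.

-811.3

Least-cost separating signal: w* solves 2582 = 4532 − 451·w*, so w* = (4532 − 2582)/451 ≈ 4.3237.
Peach type's separating payoff: 4532 − 350 × w* = 4532 − 350 × (4532 − 2582)/451 = 4532 − 682500/451 ≈ 3018.696.
Pooling payoff: 0.64 × 4532 + 0.36 × 2582 = 3830.
Difference: 3018.696 − 3830 = -811.304, i.e. -811.3 to one decimal place.
The peach type would prefer the pooling outcome.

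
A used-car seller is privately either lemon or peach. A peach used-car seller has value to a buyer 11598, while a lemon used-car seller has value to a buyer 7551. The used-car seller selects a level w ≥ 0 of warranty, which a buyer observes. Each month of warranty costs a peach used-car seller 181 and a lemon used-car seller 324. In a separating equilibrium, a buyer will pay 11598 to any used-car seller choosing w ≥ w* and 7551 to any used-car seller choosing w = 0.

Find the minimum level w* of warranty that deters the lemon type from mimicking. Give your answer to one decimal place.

12.5

A lemon used-car seller choosing w = 0 receives 7551.
Imitating at w* instead would pay 11598 at cost 324·w*, netting 11598 − 324·w*.
Indifference: 7551 = 11598 − 324·w*, so w* = (11598 − 7551) / 324 ≈ 12.5.
At w* the lemon type's incentive constraint just binds; the peach type strictly prefers w* since its per-unit cost is lower.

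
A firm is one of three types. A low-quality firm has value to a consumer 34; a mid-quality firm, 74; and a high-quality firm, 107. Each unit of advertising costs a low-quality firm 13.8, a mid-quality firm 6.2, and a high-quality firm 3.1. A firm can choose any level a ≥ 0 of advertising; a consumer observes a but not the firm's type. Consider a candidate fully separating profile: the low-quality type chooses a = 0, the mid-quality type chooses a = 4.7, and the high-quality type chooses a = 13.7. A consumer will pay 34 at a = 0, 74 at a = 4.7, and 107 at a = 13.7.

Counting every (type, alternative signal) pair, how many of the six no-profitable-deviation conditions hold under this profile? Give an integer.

6

Low-quality (own payoff 34): to a=4.7 gives 74 − 13.8×4.7 = 9.14 → no gain ✓; to a=13.7 gives 107 − 13.8×13.7 = -82.06 → no gain ✓.
High-quality (own payoff 107 − 3.1×13.7 = 64.53): to a=0 gives 34 → no gain ✓; to a=4.7 gives 74 − 3.1×4.7 = 59.43 → no gain ✓.
Mid-quality (own payoff 74 − 6.2×4.7 = 44.86): to a=0 gives 34 → no gain ✓; to a=13.7 gives 107 − 6.2×13.7 = 22.06 → no gain ✓.
6 of the 6 constraints hold; this profile is a separating equilibrium.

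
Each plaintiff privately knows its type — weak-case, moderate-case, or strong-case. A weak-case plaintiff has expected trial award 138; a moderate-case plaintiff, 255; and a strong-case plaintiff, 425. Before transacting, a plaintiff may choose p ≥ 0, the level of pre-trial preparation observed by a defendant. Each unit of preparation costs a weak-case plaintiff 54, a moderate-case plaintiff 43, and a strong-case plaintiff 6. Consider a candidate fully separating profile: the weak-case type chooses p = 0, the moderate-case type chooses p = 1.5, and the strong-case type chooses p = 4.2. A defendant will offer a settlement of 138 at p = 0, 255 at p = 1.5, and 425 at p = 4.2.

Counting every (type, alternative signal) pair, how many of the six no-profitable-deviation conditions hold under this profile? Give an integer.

3

Weak-case (own payoff 138): to p=1.5 gives 255 − 54×1.5 = 174 → profitable ✗; to p=4.2 gives 425 − 54×4.2 = 198.2 → profitable ✗.
Strong-case (own payoff 425 − 6×4.2 = 399.8): to p=0 gives 138 → no gain ✓; to p=1.5 gives 255 − 6×1.5 = 246 → no gain ✓.
Moderate-case (own payoff 255 − 43×1.5 = 190.5): to p=0 gives 138 → no gain ✓; to p=4.2 gives 425 − 43×4.2 = 244.4 → profitable ✗.
3 of the 6 constraints hold; not an equilibrium.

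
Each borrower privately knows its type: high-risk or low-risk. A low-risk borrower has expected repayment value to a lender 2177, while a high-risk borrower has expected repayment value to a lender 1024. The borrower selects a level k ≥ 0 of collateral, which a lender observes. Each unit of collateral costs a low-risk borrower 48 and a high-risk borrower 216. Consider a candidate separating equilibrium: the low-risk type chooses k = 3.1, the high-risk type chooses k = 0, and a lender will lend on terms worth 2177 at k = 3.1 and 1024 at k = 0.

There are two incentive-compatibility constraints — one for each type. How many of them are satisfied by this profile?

High-risk type: stay at 0 → 1024; mimic → 2177 − 216 × 3.1 = 1507.4. IC fails (1024 < 1507.4).
Low-risk type: signal → 2177 − 48 × 3.1 = 2028.2; deviate to 0 → 1024. IC holds (2028.2 ≥ 1024).
1 of 2 constraints hold, so this profile is not an equilibrium.

1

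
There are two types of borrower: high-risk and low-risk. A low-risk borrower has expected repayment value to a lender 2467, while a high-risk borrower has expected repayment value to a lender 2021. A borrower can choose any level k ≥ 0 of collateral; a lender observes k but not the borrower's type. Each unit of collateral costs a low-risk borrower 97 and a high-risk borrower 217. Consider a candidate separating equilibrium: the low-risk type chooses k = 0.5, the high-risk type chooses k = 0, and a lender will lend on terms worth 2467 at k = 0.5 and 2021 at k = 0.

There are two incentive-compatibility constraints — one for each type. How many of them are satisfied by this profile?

High-risk type: stay at 0 → 2021; mimic → 2467 − 217 × 0.5 = 2358.5. IC fails (2021 < 2358.5).
Low-risk type: signal → 2467 − 97 × 0.5 = 2418.5; deviate to 0 → 2021. IC holds (2418.5 ≥ 2021).
1 of 2 constraints hold, so this profile is not an equilibrium.

1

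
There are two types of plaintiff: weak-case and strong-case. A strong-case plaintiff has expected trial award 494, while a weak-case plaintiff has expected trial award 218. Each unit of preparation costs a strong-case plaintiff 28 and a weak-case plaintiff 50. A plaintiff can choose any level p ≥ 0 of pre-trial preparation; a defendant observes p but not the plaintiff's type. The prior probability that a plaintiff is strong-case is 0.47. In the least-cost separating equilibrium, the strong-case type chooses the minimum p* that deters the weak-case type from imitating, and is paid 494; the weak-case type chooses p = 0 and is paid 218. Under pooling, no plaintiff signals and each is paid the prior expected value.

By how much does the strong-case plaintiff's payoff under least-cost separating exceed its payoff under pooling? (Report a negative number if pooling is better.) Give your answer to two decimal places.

Least-cost separating signal: p* solves 218 = 494 − 50·p*, so p* = (494 − 218)/50 = 5.52.
Strong-case type's separating payoff: 494 − 28 × p* = 494 − 28 × (494 − 218)/50 = 494 − 7728/50 = 339.44.
Pooling payoff: 0.47 × 494 + 0.53 × 218 = 347.72.
Difference: 339.44 − 347.72 = -8.28.
The strong-case type would prefer the pooling outcome.

-8.28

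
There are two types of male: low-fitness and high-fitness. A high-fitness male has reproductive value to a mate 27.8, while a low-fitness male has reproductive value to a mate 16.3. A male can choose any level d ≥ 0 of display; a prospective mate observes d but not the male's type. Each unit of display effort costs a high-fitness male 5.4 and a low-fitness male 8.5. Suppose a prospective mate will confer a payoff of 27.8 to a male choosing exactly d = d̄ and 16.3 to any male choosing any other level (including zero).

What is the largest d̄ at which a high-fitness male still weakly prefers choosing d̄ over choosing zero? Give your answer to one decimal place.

2.1

Choosing d̄ yields the high-fitness type 27.8 − 5.4·d̄; choosing zero yields 16.3.
The high-fitness type is indifferent at 27.8 − 5.4·d̄ = 16.3, i.e. d̄ = (27.8 − 16.3) / 5.4 ≈ 2.1.
For any d̄ above 2.1 the high-fitness type would rather pool at zero, so separation collapses.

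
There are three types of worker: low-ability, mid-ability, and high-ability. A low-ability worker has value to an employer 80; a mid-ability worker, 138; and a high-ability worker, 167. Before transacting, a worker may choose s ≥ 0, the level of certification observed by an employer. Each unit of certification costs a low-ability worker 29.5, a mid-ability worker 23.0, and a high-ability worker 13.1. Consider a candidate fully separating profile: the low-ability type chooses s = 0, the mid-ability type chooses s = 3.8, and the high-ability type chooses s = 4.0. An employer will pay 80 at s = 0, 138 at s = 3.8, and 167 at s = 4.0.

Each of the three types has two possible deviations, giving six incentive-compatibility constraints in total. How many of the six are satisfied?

4

Mid-ability (own payoff 138 − 23.0×3.8 = 50.6): to s=0 gives 80 → profitable ✗; to s=4.0 gives 167 − 23.0×4.0 = 75 → profitable ✗.
Low-ability (own payoff 80): to s=3.8 gives 138 − 29.5×3.8 = 25.9 → no gain ✓; to s=4.0 gives 167 − 29.5×4.0 = 49 → no gain ✓.
High-ability (own payoff 167 − 13.1×4.0 = 114.6): to s=0 gives 80 → no gain ✓; to s=3.8 gives 138 − 13.1×3.8 = 88.22 → no gain ✓.
4 of the 6 constraints hold; not an equilibrium.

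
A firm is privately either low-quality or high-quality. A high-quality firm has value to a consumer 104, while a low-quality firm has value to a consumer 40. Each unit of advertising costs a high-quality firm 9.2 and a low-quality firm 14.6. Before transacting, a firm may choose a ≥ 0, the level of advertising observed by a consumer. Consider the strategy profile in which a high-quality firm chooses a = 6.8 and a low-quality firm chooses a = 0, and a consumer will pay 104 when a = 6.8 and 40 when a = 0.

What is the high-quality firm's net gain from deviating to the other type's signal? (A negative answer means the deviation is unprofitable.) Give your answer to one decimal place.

-1.4

Playing a = 6.8 the high-quality firm receives 104 − 9.2 × 6.8 = 41.44.
Deviating to a = 0 yields 40 instead.
Gain from deviating: 40 − 41.44 = -1.44, i.e. -1.4 to one decimal place.
The gain is negative, so the high-quality type's incentive-compatibility constraint is satisfied.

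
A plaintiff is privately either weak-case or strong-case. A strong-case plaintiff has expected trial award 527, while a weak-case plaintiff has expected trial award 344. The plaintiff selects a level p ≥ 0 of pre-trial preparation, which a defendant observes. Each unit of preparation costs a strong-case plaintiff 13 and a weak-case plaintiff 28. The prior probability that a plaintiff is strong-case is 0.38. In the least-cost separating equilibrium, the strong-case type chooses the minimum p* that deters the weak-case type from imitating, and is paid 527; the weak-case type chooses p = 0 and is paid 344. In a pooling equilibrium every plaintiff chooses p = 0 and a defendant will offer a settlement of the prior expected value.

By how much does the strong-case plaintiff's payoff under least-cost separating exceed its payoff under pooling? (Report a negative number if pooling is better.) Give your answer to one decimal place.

Least-cost separating signal: p* solves 344 = 527 − 28·p*, so p* = (527 − 344)/28 ≈ 6.5357.
Strong-case type's separating payoff: 527 − 13 × p* = 527 − 13 × (527 − 344)/28 = 527 − 2379/28 ≈ 442.036.
Pooling payoff: 0.38 × 527 + 0.62 × 344 = 413.54.
Difference: 442.036 − 413.54 = 28.496, i.e. 28.5 to one decimal place.
The strong-case type prefers to separate.

28.5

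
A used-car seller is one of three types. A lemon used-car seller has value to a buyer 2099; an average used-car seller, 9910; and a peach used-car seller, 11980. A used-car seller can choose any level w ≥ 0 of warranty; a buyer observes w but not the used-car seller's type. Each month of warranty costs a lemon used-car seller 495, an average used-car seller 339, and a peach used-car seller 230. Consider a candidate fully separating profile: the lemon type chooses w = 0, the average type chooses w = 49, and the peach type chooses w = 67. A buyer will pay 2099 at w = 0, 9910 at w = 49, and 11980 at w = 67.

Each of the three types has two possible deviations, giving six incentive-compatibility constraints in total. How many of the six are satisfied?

3

Lemon (own payoff 2099): to w=49 gives 9910 − 495×49 = -14345 → no gain ✓; to w=67 gives 11980 − 495×67 = -21185 → no gain ✓.
Average (own payoff 9910 − 339×49 = -6701): to w=0 gives 2099 → profitable ✗; to w=67 gives 11980 − 339×67 = -10733 → no gain ✓.
Peach (own payoff 11980 − 230×67 = -3430): to w=0 gives 2099 → profitable ✗; to w=49 gives 9910 − 230×49 = -1360 → profitable ✗.
3 of the 6 constraints hold; not an equilibrium.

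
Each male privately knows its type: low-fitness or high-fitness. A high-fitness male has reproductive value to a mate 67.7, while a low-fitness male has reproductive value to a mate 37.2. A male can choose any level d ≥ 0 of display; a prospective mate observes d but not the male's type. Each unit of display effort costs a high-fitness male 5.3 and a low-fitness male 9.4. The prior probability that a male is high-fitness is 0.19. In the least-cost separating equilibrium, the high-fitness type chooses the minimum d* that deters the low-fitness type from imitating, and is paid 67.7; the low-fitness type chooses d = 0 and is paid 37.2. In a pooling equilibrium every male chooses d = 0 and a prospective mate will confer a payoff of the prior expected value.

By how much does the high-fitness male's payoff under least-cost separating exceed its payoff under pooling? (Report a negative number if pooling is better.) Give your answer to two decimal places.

7.51

Least-cost separating signal: d* solves 37.2 = 67.7 − 9.4·d*, so d* = (67.7 − 37.2)/9.4 ≈ 3.2447.
High-fitness type's separating payoff: 67.7 − 5.3 × d* = 67.7 − 5.3 × (67.7 − 37.2)/9.4 = 67.7 − 161.65/9.4 ≈ 50.5032.
Pooling payoff: 0.19 × 67.7 + 0.81 × 37.2 = 42.995.
Difference: 50.5032 − 42.995 = 7.5082, i.e. 7.51 to two decimal places.
The high-fitness type prefers to separate.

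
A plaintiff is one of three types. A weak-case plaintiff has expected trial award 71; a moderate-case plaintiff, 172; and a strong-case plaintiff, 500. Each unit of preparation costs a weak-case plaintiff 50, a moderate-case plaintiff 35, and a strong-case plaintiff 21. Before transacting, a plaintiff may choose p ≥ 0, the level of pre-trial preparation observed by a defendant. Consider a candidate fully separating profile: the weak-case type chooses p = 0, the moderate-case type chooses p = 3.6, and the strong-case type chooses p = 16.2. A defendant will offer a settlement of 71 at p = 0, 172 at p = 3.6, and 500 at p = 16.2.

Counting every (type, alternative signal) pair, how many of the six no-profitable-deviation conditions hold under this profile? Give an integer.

Strong-case (own payoff 500 − 21×16.2 = 159.8): to p=0 gives 71 → no gain ✓; to p=3.6 gives 172 − 21×3.6 = 96.4 → no gain ✓.
Weak-case (own payoff 71): to p=3.6 gives 172 − 50×3.6 = -8 → no gain ✓; to p=16.2 gives 500 − 50×16.2 = -310 → no gain ✓.
Moderate-case (own payoff 172 − 35×3.6 = 46): to p=0 gives 71 → profitable ✗; to p=16.2 gives 500 − 35×16.2 = -67 → no gain ✓.
5 of the 6 constraints hold; not an equilibrium.

5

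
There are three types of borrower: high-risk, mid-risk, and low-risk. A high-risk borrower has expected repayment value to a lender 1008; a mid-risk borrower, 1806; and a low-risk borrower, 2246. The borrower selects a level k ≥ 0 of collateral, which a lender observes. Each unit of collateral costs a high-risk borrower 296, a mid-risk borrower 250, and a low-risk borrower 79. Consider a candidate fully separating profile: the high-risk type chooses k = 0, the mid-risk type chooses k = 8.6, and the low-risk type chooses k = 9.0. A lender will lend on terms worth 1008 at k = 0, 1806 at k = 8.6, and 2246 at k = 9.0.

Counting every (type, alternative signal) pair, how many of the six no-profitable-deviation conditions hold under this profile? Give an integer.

Mid-risk (own payoff 1806 − 250×8.6 = -344): to k=0 gives 1008 → profitable ✗; to k=9.0 gives 2246 − 250×9.0 = -4 → profitable ✗.
Low-risk (own payoff 2246 − 79×9.0 = 1535): to k=0 gives 1008 → no gain ✓; to k=8.6 gives 1806 − 79×8.6 = 1126.6 → no gain ✓.
High-risk (own payoff 1008): to k=8.6 gives 1806 − 296×8.6 = -739.6 → no gain ✓; to k=9.0 gives 2246 − 296×9.0 = -418 → no gain ✓.
4 of the 6 constraints hold; not an equilibrium.

4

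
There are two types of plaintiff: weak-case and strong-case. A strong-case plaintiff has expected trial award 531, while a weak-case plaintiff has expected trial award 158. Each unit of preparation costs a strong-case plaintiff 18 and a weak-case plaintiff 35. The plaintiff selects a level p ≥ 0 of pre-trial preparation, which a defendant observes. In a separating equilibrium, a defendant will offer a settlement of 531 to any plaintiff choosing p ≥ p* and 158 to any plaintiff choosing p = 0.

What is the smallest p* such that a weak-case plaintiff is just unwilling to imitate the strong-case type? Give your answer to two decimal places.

A weak-case plaintiff choosing p = 0 receives 158.
Imitating at p* instead would pay 531 at cost 35·p*, netting 531 − 35·p*.
Indifference: 158 = 531 − 35·p*, so p* = (531 − 158) / 35 ≈ 10.66.
At p* the weak-case type's incentive constraint just binds; the strong-case type strictly prefers p* since its per-unit cost is lower.

10.66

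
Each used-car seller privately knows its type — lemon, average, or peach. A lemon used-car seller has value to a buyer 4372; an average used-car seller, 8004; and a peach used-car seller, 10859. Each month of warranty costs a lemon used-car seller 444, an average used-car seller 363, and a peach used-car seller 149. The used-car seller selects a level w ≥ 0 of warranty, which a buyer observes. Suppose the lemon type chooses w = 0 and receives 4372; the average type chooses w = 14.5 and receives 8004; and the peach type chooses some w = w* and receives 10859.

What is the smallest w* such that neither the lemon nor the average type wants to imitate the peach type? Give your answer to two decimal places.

22.37

Lemon type (on-path payoff 4372) won't mimic when 4372 ≥ 10859 − 444·w*, i.e. w* ≥ 14.61.
Average type (on-path payoff 8004 − 363×14.5 = 2740.5) won't mimic when 2740.5 ≥ 10859 − 363·w*, i.e. w* ≥ 22.37.
Both must hold, so w* = max(14.61, 22.37) = 22.37. The average type's constraint binds.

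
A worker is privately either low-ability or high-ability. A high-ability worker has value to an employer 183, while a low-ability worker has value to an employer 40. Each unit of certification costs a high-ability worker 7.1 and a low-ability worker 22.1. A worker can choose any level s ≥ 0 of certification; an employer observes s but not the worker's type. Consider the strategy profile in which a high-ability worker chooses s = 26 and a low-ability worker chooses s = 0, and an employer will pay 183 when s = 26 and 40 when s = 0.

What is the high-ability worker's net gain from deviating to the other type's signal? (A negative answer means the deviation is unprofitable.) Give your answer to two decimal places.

Playing s = 26 the high-ability worker receives 183 − 7.1 × 26 = -1.6.
Deviating to s = 0 yields 40 instead.
Gain from deviating: 40 − (-1.6) = 41.60.
The gain is positive, so the high-ability type's incentive-compatibility constraint is violated — this profile is not a separating equilibrium.

41.60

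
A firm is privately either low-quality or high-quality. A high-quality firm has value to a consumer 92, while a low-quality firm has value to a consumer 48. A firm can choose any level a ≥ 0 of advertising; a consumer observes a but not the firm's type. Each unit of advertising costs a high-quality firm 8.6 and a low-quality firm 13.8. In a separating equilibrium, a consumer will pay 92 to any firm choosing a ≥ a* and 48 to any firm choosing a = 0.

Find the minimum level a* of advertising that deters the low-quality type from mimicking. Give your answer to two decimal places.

A low-quality firm choosing a = 0 receives 48.
Imitating at a* instead would pay 92 at cost 13.8·a*, netting 92 − 13.8·a*.
Indifference: 48 = 92 − 13.8·a*, so a* = (92 − 48) / 13.8 ≈ 3.19.
This is the low-quality type's binding incentive-compatibility constraint; any a ≥ 3.19 sustains separation on that side.

3.19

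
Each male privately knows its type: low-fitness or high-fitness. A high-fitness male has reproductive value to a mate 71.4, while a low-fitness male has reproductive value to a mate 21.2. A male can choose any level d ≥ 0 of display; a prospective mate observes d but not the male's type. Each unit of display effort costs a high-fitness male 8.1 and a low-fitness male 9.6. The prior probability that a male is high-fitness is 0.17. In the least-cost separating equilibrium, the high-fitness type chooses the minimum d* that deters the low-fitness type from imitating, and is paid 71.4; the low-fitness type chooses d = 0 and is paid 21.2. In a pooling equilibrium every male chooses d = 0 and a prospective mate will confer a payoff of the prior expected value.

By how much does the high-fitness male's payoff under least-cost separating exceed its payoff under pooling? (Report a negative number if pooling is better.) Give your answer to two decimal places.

Least-cost separating signal: d* solves 21.2 = 71.4 − 9.6·d*, so d* = (71.4 − 21.2)/9.6 ≈ 5.2292.
High-fitness type's separating payoff: 71.4 − 8.1 × d* = 71.4 − 8.1 × (71.4 − 21.2)/9.6 = 71.4 − 406.62/9.6 ≈ 29.0438.
Pooling payoff: 0.17 × 71.4 + 0.83 × 21.2 = 29.734.
Difference: 29.0438 − 29.734 = -0.6902, i.e. -0.69 to two decimal places.
The high-fitness type would prefer the pooling outcome.

-0.69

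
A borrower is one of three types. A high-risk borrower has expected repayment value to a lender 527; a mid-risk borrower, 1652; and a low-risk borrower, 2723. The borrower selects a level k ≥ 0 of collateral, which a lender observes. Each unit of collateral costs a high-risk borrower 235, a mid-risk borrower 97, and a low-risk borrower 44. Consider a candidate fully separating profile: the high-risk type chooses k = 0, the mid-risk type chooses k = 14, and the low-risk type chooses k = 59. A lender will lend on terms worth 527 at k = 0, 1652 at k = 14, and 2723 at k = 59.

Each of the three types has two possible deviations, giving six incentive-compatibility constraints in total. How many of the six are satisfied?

Mid-risk (own payoff 1652 − 97×14 = 294): to k=0 gives 527 → profitable ✗; to k=59 gives 2723 − 97×59 = -3000 → no gain ✓.
Low-risk (own payoff 2723 − 44×59 = 127): to k=0 gives 527 → profitable ✗; to k=14 gives 1652 − 44×14 = 1036 → profitable ✗.
High-risk (own payoff 527): to k=14 gives 1652 − 235×14 = -1638 → no gain ✓; to k=59 gives 2723 − 235×59 = -11142 → no gain ✓.
3 of the 6 constraints hold; not an equilibrium.

3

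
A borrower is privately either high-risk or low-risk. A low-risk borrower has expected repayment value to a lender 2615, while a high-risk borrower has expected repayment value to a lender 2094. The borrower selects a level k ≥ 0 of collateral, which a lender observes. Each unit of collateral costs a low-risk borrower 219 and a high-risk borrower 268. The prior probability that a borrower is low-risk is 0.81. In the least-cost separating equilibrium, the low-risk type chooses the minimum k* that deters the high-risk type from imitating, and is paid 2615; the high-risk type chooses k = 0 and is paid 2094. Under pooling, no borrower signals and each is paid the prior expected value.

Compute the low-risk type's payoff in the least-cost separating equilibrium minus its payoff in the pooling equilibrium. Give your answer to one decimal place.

Least-cost separating signal: k* solves 2094 = 2615 − 268·k*, so k* = (2615 − 2094)/268 ≈ 1.9440.
Low-risk type's separating payoff: 2615 − 219 × k* = 2615 − 219 × (2615 − 2094)/268 = 2615 − 114099/268 ≈ 2189.257.
Pooling payoff: 0.81 × 2615 + 0.19 × 2094 = 2516.01.
Difference: 2189.257 − 2516.01 = -326.753, i.e. -326.8 to one decimal place.
The low-risk type would prefer the pooling outcome.

-326.8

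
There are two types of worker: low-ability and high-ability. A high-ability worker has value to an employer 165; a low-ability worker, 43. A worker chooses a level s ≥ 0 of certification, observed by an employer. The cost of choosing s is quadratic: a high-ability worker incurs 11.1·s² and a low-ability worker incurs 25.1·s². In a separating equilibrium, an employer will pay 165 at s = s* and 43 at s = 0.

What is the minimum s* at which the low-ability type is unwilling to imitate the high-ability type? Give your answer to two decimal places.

2.20

The low-ability type at s = 0 receives 43; imitating at s* yields 165 − 25.1·s*².
Indifference: 43 = 165 − 25.1·s*², so s*² = (165 − 43) / 25.1 ≈ 4.8606.
s* = √4.8606 ≈ 2.20.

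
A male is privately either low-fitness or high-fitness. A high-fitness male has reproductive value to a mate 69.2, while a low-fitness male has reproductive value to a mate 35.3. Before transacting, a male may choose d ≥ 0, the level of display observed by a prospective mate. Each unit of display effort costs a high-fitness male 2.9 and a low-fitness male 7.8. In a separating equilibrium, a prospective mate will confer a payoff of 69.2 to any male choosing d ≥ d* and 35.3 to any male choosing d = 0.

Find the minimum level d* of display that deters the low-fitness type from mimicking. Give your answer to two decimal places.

4.35

A low-fitness male choosing d = 0 receives 35.3.
Imitating at d* instead would pay 69.2 at cost 7.8·d*, netting 69.2 − 7.8·d*.
Indifference: 35.3 = 69.2 − 7.8·d*, so d* = (69.2 − 35.3) / 7.8 ≈ 4.35.
This is the low-fitness type's binding incentive-compatibility constraint; any d ≥ 4.35 sustains separation on that side.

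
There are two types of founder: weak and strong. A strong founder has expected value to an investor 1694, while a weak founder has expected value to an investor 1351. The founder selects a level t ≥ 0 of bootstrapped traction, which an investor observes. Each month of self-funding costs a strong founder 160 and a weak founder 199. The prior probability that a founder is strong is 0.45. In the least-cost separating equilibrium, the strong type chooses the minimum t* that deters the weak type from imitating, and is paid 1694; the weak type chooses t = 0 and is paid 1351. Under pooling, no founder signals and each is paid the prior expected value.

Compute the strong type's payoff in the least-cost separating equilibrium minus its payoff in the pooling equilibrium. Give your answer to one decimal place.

Least-cost separating signal: t* solves 1351 = 1694 − 199·t*, so t* = (1694 − 1351)/199 ≈ 1.7236.
Strong type's separating payoff: 1694 − 160 × t* = 1694 − 160 × (1694 − 1351)/199 = 1694 − 54880/199 ≈ 1418.221.
Pooling payoff: 0.45 × 1694 + 0.55 × 1351 = 1505.35.
Difference: 1418.221 − 1505.35 = -87.129, i.e. -87.1 to one decimal place.
The strong type would prefer the pooling outcome.

-87.1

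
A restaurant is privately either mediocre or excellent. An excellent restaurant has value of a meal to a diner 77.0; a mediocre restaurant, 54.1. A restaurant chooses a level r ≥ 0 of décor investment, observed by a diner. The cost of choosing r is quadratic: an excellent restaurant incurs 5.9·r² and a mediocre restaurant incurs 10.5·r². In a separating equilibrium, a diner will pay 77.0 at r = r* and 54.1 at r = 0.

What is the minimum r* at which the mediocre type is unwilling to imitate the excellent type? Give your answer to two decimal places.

The mediocre type at r = 0 receives 54.1; imitating at r* yields 77.0 − 10.5·r*².
Indifference: 54.1 = 77.0 − 10.5·r*², so r*² = (77.0 − 54.1) / 10.5 ≈ 2.1810.
r* = √2.1810 ≈ 1.48.

1.48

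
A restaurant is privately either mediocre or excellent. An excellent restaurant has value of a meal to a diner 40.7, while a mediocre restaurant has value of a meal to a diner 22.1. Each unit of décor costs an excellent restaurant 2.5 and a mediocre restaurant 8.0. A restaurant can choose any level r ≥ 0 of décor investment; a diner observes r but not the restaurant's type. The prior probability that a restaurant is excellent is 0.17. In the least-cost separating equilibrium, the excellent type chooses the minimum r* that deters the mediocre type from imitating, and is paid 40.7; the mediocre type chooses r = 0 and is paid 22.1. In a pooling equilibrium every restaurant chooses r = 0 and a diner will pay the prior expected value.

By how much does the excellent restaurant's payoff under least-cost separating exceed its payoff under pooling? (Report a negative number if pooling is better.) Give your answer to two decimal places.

Least-cost separating signal: r* solves 22.1 = 40.7 − 8.0·r*, so r* = (40.7 − 22.1)/8.0 = 2.325.
Excellent type's separating payoff: 40.7 − 2.5 × r* = 40.7 − 2.5 × (40.7 − 22.1)/8.0 = 40.7 − 46.5/8.0 = 34.8875.
Pooling payoff: 0.17 × 40.7 + 0.83 × 22.1 = 25.262.
Difference: 34.8875 − 25.262 = 9.6255, i.e. 9.63 to two decimal places.
The excellent type prefers to separate.

9.63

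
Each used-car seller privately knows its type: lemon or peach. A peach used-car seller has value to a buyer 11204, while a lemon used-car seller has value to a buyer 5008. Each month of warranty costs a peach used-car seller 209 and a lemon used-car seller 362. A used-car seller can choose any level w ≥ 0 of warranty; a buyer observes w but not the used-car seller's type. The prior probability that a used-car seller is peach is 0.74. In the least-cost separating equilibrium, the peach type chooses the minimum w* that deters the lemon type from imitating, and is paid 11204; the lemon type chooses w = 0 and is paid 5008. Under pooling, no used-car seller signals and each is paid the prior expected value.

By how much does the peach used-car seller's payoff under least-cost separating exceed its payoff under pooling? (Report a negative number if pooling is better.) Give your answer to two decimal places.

Least-cost separating signal: w* solves 5008 = 11204 − 362·w*, so w* = (11204 − 5008)/362 ≈ 17.1160.
Peach type's separating payoff: 11204 − 209 × w* = 11204 − 209 × (11204 − 5008)/362 = 11204 − 1294964/362 ≈ 7626.7514.
Pooling payoff: 0.74 × 11204 + 0.26 × 5008 = 9593.04.
Difference: 7626.7514 − 9593.04 = -1966.2886, i.e. -1966.29 to two decimal places.
The peach type would prefer the pooling outcome.

-1966.29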